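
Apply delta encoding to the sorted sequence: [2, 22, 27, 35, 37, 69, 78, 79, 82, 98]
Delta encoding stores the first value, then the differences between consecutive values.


First value: 2
Deltas:
  22 - 2 = 20
  27 - 22 = 5
  35 - 27 = 8
  37 - 35 = 2
  69 - 37 = 32
  78 - 69 = 9
  79 - 78 = 1
  82 - 79 = 3
  98 - 82 = 16


Delta encoded: [2, 20, 5, 8, 2, 32, 9, 1, 3, 16]


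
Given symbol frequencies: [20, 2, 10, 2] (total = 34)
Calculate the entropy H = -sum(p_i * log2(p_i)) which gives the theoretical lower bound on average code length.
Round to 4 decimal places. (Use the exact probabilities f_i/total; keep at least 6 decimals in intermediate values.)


Per-symbol terms -p_i * log2(p_i) with p_i = f_i/34:
  p = 20/34 = 0.588235: log2(p) = -0.765535, -p*log2(p) = 0.450315
  p = 2/34 = 0.058824: log2(p) = -4.087463, -p*log2(p) = 0.240439
  p = 10/34 = 0.294118: log2(p) = -1.765535, -p*log2(p) = 0.519275
  p = 2/34 = 0.058824: log2(p) = -4.087463, -p*log2(p) = 0.240439
H = 0.450315 + 0.240439 + 0.519275 + 0.240439 = 1.450468

H = 1.4505 bits/symbol


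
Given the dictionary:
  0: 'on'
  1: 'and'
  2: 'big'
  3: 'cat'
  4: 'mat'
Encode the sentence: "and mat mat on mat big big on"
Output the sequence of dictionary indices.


Look up each word in the dictionary:
  'and' -> 1
  'mat' -> 4
  'mat' -> 4
  'on' -> 0
  'mat' -> 4
  'big' -> 2
  'big' -> 2
  'on' -> 0

Encoded: [1, 4, 4, 0, 4, 2, 2, 0]


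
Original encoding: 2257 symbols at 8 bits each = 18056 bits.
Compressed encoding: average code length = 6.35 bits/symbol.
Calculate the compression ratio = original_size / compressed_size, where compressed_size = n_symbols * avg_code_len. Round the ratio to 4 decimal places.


original_size = n_symbols * orig_bits = 2257 * 8 = 18056 bits
compressed_size = n_symbols * avg_code_len = 2257 * 6.35 = 14331.95 bits
ratio = original_size / compressed_size = 18056 / 14331.95 = 1.2598

Compression ratio = 1.2598


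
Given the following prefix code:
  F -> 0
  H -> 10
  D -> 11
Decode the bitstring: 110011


Decoding step by step:
Bits 11 -> D
Bits 0 -> F
Bits 0 -> F
Bits 11 -> D


Decoded message: DFFD


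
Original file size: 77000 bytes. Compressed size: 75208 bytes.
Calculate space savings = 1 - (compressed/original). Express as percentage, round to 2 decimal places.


ratio = compressed/original = 75208/77000 = 0.976727
savings = 1 - ratio = 1 - 0.976727 = 0.023273
as a percentage: 0.023273 * 100 = 2.33%

Space savings = 1 - 75208/77000 = 2.33%


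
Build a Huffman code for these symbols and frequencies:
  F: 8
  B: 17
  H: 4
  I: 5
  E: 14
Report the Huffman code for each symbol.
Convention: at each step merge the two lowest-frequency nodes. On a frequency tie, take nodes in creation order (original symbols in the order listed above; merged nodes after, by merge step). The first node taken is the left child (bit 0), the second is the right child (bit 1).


Huffman tree construction:
Step 1: Merge H(4) + I(5) = 9
Step 2: Merge F(8) + (H+I)(9) = 17
Step 3: Merge E(14) + B(17) = 31
Step 4: Merge (F+(H+I))(17) + (E+B)(31) = 48
Read each symbol's code off the tree from the root (left child = 0, right child = 1).

Codes:
  F: 00 (length 2)
  B: 11 (length 2)
  H: 010 (length 3)
  I: 011 (length 3)
  E: 10 (length 2)
Average code length: 105/48 = 2.1875 bits/symbol


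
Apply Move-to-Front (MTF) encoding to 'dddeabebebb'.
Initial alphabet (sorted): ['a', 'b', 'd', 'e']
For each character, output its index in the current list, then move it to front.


MTF encoding:
'd': index 2 in ['a', 'b', 'd', 'e'] -> ['d', 'a', 'b', 'e']
'd': index 0 in ['d', 'a', 'b', 'e'] -> ['d', 'a', 'b', 'e']
'd': index 0 in ['d', 'a', 'b', 'e'] -> ['d', 'a', 'b', 'e']
'e': index 3 in ['d', 'a', 'b', 'e'] -> ['e', 'd', 'a', 'b']
'a': index 2 in ['e', 'd', 'a', 'b'] -> ['a', 'e', 'd', 'b']
'b': index 3 in ['a', 'e', 'd', 'b'] -> ['b', 'a', 'e', 'd']
'e': index 2 in ['b', 'a', 'e', 'd'] -> ['e', 'b', 'a', 'd']
'b': index 1 in ['e', 'b', 'a', 'd'] -> ['b', 'e', 'a', 'd']
'e': index 1 in ['b', 'e', 'a', 'd'] -> ['e', 'b', 'a', 'd']
'b': index 1 in ['e', 'b', 'a', 'd'] -> ['b', 'e', 'a', 'd']
'b': index 0 in ['b', 'e', 'a', 'd'] -> ['b', 'e', 'a', 'd']


Output: [2, 0, 0, 3, 2, 3, 2, 1, 1, 1, 0]


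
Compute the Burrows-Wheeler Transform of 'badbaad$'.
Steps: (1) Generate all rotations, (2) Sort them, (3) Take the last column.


Rotations (sorted):
  0: $badbaad -> last char: d
  1: aad$badb -> last char: b
  2: ad$badba -> last char: a
  3: adbaad$b -> last char: b
  4: baad$bad -> last char: d
  5: badbaad$ -> last char: $
  6: d$badbaa -> last char: a
  7: dbaad$ba -> last char: a


BWT = dbabd$aa


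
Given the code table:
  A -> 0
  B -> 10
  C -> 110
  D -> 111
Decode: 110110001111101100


Decoding:
110 -> C
110 -> C
0 -> A
0 -> A
111 -> D
110 -> C
110 -> C
0 -> A


Result: CCAADCCA


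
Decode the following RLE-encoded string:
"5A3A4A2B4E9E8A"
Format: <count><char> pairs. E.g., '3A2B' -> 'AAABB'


Expanding each <count><char> pair:
  5A -> 'AAAAA'
  3A -> 'AAA'
  4A -> 'AAAA'
  2B -> 'BB'
  4E -> 'EEEE'
  9E -> 'EEEEEEEEE'
  8A -> 'AAAAAAAA'

Decoded = AAAAAAAAAAAABBEEEEEEEEEEEEEAAAAAAAA


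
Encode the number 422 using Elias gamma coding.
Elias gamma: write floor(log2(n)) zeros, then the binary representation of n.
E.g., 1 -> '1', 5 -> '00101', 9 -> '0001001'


num_bits = floor(log2(422)) + 1 = 9
leading_zeros = num_bits - 1 = 8
binary(422) = 110100110

Elias gamma(422) = '00000000' + '110100110' = 00000000110100110 (17 bits)


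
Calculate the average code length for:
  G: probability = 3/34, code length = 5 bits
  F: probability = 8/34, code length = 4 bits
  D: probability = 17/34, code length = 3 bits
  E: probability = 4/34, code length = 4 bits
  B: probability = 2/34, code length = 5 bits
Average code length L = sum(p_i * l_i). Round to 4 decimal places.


Weighted contributions p_i * l_i:
  G: (3/34) * 5 = 15/34
  F: (8/34) * 4 = 32/34
  D: (17/34) * 3 = 51/34
  E: (4/34) * 4 = 16/34
  B: (2/34) * 5 = 10/34
Sum = (15 + 32 + 51 + 16 + 10)/34 = 124/34

L = 124/34 = 3.6471 bits/symbol


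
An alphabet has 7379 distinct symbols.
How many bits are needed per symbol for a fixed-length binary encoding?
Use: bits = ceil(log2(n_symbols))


log2(7379) = 12.8492
Bracket: 2^12 = 4096 < 7379 <= 2^13 = 8192
So ceil(log2(7379)) = 13

bits = ceil(log2(7379)) = ceil(12.8492) = 13 bits


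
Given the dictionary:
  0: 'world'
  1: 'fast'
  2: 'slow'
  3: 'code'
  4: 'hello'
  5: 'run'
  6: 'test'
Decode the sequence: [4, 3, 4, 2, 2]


Look up each index in the dictionary:
  4 -> 'hello'
  3 -> 'code'
  4 -> 'hello'
  2 -> 'slow'
  2 -> 'slow'

Decoded: "hello code hello slow slow"


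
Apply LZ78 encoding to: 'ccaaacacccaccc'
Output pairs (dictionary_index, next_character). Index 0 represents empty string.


LZ78 encoding steps:
Dictionary: {0: ''}
Step 1: w='' (idx 0), next='c' -> output (0, 'c'), add 'c' as idx 1
Step 2: w='c' (idx 1), next='a' -> output (1, 'a'), add 'ca' as idx 2
Step 3: w='' (idx 0), next='a' -> output (0, 'a'), add 'a' as idx 3
Step 4: w='a' (idx 3), next='c' -> output (3, 'c'), add 'ac' as idx 4
Step 5: w='ac' (idx 4), next='c' -> output (4, 'c'), add 'acc' as idx 5
Step 6: w='ca' (idx 2), next='c' -> output (2, 'c'), add 'cac' as idx 6
Step 7: w='c' (idx 1), next='c' -> output (1, 'c'), add 'cc' as idx 7


Encoded: [(0, 'c'), (1, 'a'), (0, 'a'), (3, 'c'), (4, 'c'), (2, 'c'), (1, 'c')]


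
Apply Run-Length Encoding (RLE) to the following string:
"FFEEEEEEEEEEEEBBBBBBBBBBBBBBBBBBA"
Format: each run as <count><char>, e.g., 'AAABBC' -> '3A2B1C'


Scanning runs left to right:
  i=0: run of 'F' x 2 -> '2F'
  i=2: run of 'E' x 12 -> '12E'
  i=14: run of 'B' x 18 -> '18B'
  i=32: run of 'A' x 1 -> '1A'

RLE = 2F12E18B1A


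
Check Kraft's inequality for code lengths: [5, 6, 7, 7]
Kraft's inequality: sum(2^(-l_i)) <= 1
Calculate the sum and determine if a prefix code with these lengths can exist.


Sum = 2^(-5) + 2^(-6) + 2^(-7) + 2^(-7)
    = 0.03125 + 0.015625 + 0.0078125 + 0.0078125
    = 8/128 = 0.0625
Since 0.0625 <= 1, Kraft's inequality IS satisfied.
A prefix code with these lengths CAN exist.

Kraft sum = 0.0625. Satisfied.


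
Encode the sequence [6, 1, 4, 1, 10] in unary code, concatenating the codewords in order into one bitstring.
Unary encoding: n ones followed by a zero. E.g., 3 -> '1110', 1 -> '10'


Encode each number as n ones followed by a terminating 0:
  6 -> 1111110 (7 bits)
  1 -> 10 (2 bits)
  4 -> 11110 (5 bits)
  1 -> 10 (2 bits)
  10 -> 11111111110 (11 bits)
Total length = 7 + 2 + 5 + 2 + 11 = 27 bits.

Unary([6, 1, 4, 1, 10]) = 111111010111101011111111110 (27 bits)


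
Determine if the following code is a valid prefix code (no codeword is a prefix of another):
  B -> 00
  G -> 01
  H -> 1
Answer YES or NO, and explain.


Checking each pair (does one codeword prefix another?):
  B='00' vs G='01': no prefix
  B='00' vs H='1': no prefix
  G='01' vs B='00': no prefix
  G='01' vs H='1': no prefix
  H='1' vs B='00': no prefix
  H='1' vs G='01': no prefix
No violation found over all pairs.

YES -- this is a valid prefix code. No codeword is a prefix of any other codeword.


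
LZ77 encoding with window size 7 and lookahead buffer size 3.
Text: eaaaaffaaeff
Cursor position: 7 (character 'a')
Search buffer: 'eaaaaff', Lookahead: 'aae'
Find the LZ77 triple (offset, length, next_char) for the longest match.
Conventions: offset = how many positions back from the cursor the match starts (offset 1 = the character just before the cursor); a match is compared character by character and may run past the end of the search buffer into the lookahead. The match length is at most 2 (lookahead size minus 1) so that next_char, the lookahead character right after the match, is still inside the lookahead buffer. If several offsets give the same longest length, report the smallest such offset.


Try each offset into the search buffer:
  offset=1 (pos 6, char 'f'): match length 0
  offset=2 (pos 5, char 'f'): match length 0
  offset=3 (pos 4, char 'a'): match length 1
  offset=4 (pos 3, char 'a'): match length 2
  offset=5 (pos 2, char 'a'): match length 2
  offset=6 (pos 1, char 'a'): match length 2
  offset=7 (pos 0, char 'e'): match length 0
Longest match has length 2, found at offsets 4, 5, 6; take the smallest, offset 4.
next_char = character at position 7 + 2 = 9 -> 'e'

Best match: offset=4, length=2 (matching 'aa' starting at position 3)
LZ77 triple: (4, 2, 'e')


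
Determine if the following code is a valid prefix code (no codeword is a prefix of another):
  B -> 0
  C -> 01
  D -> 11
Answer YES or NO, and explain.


Checking each pair (does one codeword prefix another?):
  B='0' vs C='01': prefix -- VIOLATION

NO -- this is NOT a valid prefix code. B (0) is a prefix of C (01).


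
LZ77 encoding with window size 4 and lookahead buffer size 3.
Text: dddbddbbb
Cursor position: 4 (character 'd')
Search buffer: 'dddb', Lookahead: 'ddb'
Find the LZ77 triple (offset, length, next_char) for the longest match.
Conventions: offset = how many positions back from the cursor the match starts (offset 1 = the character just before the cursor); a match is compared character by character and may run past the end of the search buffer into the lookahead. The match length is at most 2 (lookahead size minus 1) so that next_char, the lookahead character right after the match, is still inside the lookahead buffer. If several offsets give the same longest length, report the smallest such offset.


Try each offset into the search buffer:
  offset=1 (pos 3, char 'b'): match length 0
  offset=2 (pos 2, char 'd'): match length 1
  offset=3 (pos 1, char 'd'): match length 2
  offset=4 (pos 0, char 'd'): match length 2
Longest match has length 2, found at offsets 3, 4; take the smallest, offset 3.
next_char = character at position 4 + 2 = 6 -> 'b'

Best match: offset=3, length=2 (matching 'dd' starting at position 1)
LZ77 triple: (3, 2, 'b')


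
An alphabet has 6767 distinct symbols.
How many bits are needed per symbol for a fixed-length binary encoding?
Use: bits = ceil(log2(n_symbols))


log2(6767) = 12.7243
Bracket: 2^12 = 4096 < 6767 <= 2^13 = 8192
So ceil(log2(6767)) = 13

bits = ceil(log2(6767)) = ceil(12.7243) = 13 bits


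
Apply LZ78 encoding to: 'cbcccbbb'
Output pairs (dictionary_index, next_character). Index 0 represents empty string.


LZ78 encoding steps:
Dictionary: {0: ''}
Step 1: w='' (idx 0), next='c' -> output (0, 'c'), add 'c' as idx 1
Step 2: w='' (idx 0), next='b' -> output (0, 'b'), add 'b' as idx 2
Step 3: w='c' (idx 1), next='c' -> output (1, 'c'), add 'cc' as idx 3
Step 4: w='c' (idx 1), next='b' -> output (1, 'b'), add 'cb' as idx 4
Step 5: w='b' (idx 2), next='b' -> output (2, 'b'), add 'bb' as idx 5


Encoded: [(0, 'c'), (0, 'b'), (1, 'c'), (1, 'b'), (2, 'b')]


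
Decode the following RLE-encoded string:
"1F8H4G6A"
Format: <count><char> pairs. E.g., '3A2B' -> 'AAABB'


Expanding each <count><char> pair:
  1F -> 'F'
  8H -> 'HHHHHHHH'
  4G -> 'GGGG'
  6A -> 'AAAAAA'

Decoded = FHHHHHHHHGGGGAAAAAA


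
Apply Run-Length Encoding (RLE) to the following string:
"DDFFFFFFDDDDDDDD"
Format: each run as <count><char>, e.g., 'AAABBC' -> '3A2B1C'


Scanning runs left to right:
  i=0: run of 'D' x 2 -> '2D'
  i=2: run of 'F' x 6 -> '6F'
  i=8: run of 'D' x 8 -> '8D'

RLE = 2D6F8D


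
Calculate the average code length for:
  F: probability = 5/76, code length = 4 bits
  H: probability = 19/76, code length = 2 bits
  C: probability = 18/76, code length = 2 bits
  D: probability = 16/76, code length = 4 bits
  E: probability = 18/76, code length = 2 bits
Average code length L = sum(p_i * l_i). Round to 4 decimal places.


Weighted contributions p_i * l_i:
  F: (5/76) * 4 = 20/76
  H: (19/76) * 2 = 38/76
  C: (18/76) * 2 = 36/76
  D: (16/76) * 4 = 64/76
  E: (18/76) * 2 = 36/76
Sum = (20 + 38 + 36 + 64 + 36)/76 = 194/76

L = 194/76 = 2.5526 bits/symbol


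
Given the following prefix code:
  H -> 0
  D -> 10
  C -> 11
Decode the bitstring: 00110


Decoding step by step:
Bits 0 -> H
Bits 0 -> H
Bits 11 -> C
Bits 0 -> H


Decoded message: HHCH


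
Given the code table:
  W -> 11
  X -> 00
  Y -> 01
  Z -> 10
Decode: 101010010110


Decoding:
10 -> Z
10 -> Z
10 -> Z
01 -> Y
01 -> Y
10 -> Z


Result: ZZZYYZ


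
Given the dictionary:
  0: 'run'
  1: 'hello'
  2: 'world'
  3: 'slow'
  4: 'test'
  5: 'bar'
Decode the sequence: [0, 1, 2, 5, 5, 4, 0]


Look up each index in the dictionary:
  0 -> 'run'
  1 -> 'hello'
  2 -> 'world'
  5 -> 'bar'
  5 -> 'bar'
  4 -> 'test'
  0 -> 'run'

Decoded: "run hello world bar bar test run"


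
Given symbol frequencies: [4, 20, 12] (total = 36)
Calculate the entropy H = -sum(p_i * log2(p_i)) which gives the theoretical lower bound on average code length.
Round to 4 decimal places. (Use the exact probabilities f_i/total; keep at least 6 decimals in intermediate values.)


Per-symbol terms -p_i * log2(p_i) with p_i = f_i/36:
  p = 4/36 = 0.111111: log2(p) = -3.169925, -p*log2(p) = 0.352214
  p = 20/36 = 0.555556: log2(p) = -0.847997, -p*log2(p) = 0.471109
  p = 12/36 = 0.333333: log2(p) = -1.584963, -p*log2(p) = 0.528321
H = 0.352214 + 0.471109 + 0.528321 = 1.351644

H = 1.3516 bits/symbol


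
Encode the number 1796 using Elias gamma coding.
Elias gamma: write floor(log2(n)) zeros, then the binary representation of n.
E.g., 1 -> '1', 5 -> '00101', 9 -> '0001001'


num_bits = floor(log2(1796)) + 1 = 11
leading_zeros = num_bits - 1 = 10
binary(1796) = 11100000100

Elias gamma(1796) = '0000000000' + '11100000100' = 000000000011100000100 (21 bits)


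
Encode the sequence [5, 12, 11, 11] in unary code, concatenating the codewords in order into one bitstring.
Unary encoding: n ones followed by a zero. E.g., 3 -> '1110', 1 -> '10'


Encode each number as n ones followed by a terminating 0:
  5 -> 111110 (6 bits)
  12 -> 1111111111110 (13 bits)
  11 -> 111111111110 (12 bits)
  11 -> 111111111110 (12 bits)
Total length = 6 + 13 + 12 + 12 = 43 bits.

Unary([5, 12, 11, 11]) = 1111101111111111110111111111110111111111110 (43 bits)


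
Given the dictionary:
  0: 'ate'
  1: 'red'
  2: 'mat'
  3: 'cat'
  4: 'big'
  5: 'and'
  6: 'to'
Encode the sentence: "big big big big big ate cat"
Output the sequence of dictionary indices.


Look up each word in the dictionary:
  'big' -> 4
  'big' -> 4
  'big' -> 4
  'big' -> 4
  'big' -> 4
  'ate' -> 0
  'cat' -> 3

Encoded: [4, 4, 4, 4, 4, 0, 3]


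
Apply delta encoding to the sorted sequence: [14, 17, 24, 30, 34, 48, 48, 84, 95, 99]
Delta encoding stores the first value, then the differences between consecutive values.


First value: 14
Deltas:
  17 - 14 = 3
  24 - 17 = 7
  30 - 24 = 6
  34 - 30 = 4
  48 - 34 = 14
  48 - 48 = 0
  84 - 48 = 36
  95 - 84 = 11
  99 - 95 = 4


Delta encoded: [14, 3, 7, 6, 4, 14, 0, 36, 11, 4]


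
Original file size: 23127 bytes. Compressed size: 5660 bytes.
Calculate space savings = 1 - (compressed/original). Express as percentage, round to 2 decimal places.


ratio = compressed/original = 5660/23127 = 0.244736
savings = 1 - ratio = 1 - 0.244736 = 0.755264
as a percentage: 0.755264 * 100 = 75.53%

Space savings = 1 - 5660/23127 = 75.53%


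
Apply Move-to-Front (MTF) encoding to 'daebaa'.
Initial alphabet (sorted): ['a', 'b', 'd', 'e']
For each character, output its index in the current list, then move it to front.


MTF encoding:
'd': index 2 in ['a', 'b', 'd', 'e'] -> ['d', 'a', 'b', 'e']
'a': index 1 in ['d', 'a', 'b', 'e'] -> ['a', 'd', 'b', 'e']
'e': index 3 in ['a', 'd', 'b', 'e'] -> ['e', 'a', 'd', 'b']
'b': index 3 in ['e', 'a', 'd', 'b'] -> ['b', 'e', 'a', 'd']
'a': index 2 in ['b', 'e', 'a', 'd'] -> ['a', 'b', 'e', 'd']
'a': index 0 in ['a', 'b', 'e', 'd'] -> ['a', 'b', 'e', 'd']


Output: [2, 1, 3, 3, 2, 0]


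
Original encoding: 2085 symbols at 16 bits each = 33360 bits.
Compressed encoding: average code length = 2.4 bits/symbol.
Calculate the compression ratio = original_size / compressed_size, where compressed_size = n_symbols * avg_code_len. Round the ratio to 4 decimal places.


original_size = n_symbols * orig_bits = 2085 * 16 = 33360 bits
compressed_size = n_symbols * avg_code_len = 2085 * 2.4 = 5004.0 bits
ratio = original_size / compressed_size = 33360 / 5004.0 = 6.6667

Compression ratio = 6.6667


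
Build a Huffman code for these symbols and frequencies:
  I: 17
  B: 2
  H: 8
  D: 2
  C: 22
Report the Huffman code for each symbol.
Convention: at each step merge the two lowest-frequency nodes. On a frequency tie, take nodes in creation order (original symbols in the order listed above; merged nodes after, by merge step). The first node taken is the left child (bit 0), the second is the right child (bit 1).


Huffman tree construction:
Step 1: Merge B(2) + D(2) = 4
Step 2: Merge (B+D)(4) + H(8) = 12
Step 3: Merge ((B+D)+H)(12) + I(17) = 29
Step 4: Merge C(22) + (((B+D)+H)+I)(29) = 51
Read each symbol's code off the tree from the root (left child = 0, right child = 1).

Codes:
  I: 11 (length 2)
  B: 1000 (length 4)
  H: 101 (length 3)
  D: 1001 (length 4)
  C: 0 (length 1)
Average code length: 96/51 = 1.8824 bits/symbol


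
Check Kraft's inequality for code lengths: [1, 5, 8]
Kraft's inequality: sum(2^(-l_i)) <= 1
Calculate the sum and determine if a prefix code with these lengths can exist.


Sum = 2^(-1) + 2^(-5) + 2^(-8)
    = 0.5 + 0.03125 + 0.00390625
    = 137/256 = 0.53515625
Since 0.53515625 <= 1, Kraft's inequality IS satisfied.
A prefix code with these lengths CAN exist.

Kraft sum = 0.53515625. Satisfied.


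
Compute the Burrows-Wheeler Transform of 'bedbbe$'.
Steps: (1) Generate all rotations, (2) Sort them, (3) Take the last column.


Rotations (sorted):
  0: $bedbbe -> last char: e
  1: bbe$bed -> last char: d
  2: be$bedb -> last char: b
  3: bedbbe$ -> last char: $
  4: dbbe$be -> last char: e
  5: e$bedbb -> last char: b
  6: edbbe$b -> last char: b


BWT = edb$ebb


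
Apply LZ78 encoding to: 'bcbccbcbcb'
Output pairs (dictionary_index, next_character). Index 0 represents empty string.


LZ78 encoding steps:
Dictionary: {0: ''}
Step 1: w='' (idx 0), next='b' -> output (0, 'b'), add 'b' as idx 1
Step 2: w='' (idx 0), next='c' -> output (0, 'c'), add 'c' as idx 2
Step 3: w='b' (idx 1), next='c' -> output (1, 'c'), add 'bc' as idx 3
Step 4: w='c' (idx 2), next='b' -> output (2, 'b'), add 'cb' as idx 4
Step 5: w='cb' (idx 4), next='c' -> output (4, 'c'), add 'cbc' as idx 5
Step 6: w='b' (idx 1), end of input -> output (1, '')


Encoded: [(0, 'b'), (0, 'c'), (1, 'c'), (2, 'b'), (4, 'c'), (1, '')]


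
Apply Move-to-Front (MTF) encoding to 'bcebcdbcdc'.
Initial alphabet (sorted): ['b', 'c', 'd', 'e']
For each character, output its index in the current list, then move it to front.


MTF encoding:
'b': index 0 in ['b', 'c', 'd', 'e'] -> ['b', 'c', 'd', 'e']
'c': index 1 in ['b', 'c', 'd', 'e'] -> ['c', 'b', 'd', 'e']
'e': index 3 in ['c', 'b', 'd', 'e'] -> ['e', 'c', 'b', 'd']
'b': index 2 in ['e', 'c', 'b', 'd'] -> ['b', 'e', 'c', 'd']
'c': index 2 in ['b', 'e', 'c', 'd'] -> ['c', 'b', 'e', 'd']
'd': index 3 in ['c', 'b', 'e', 'd'] -> ['d', 'c', 'b', 'e']
'b': index 2 in ['d', 'c', 'b', 'e'] -> ['b', 'd', 'c', 'e']
'c': index 2 in ['b', 'd', 'c', 'e'] -> ['c', 'b', 'd', 'e']
'd': index 2 in ['c', 'b', 'd', 'e'] -> ['d', 'c', 'b', 'e']
'c': index 1 in ['d', 'c', 'b', 'e'] -> ['c', 'd', 'b', 'e']


Output: [0, 1, 3, 2, 2, 3, 2, 2, 2, 1]


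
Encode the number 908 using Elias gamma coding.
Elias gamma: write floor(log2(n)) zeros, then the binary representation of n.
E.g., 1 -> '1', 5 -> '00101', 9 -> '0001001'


num_bits = floor(log2(908)) + 1 = 10
leading_zeros = num_bits - 1 = 9
binary(908) = 1110001100

Elias gamma(908) = '000000000' + '1110001100' = 0000000001110001100 (19 bits)


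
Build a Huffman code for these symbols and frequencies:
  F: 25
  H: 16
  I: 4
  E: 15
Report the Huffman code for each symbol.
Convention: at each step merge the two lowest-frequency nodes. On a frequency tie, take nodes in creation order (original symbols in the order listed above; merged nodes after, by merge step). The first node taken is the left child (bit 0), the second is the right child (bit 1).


Huffman tree construction:
Step 1: Merge I(4) + E(15) = 19
Step 2: Merge H(16) + (I+E)(19) = 35
Step 3: Merge F(25) + (H+(I+E))(35) = 60
Read each symbol's code off the tree from the root (left child = 0, right child = 1).

Codes:
  F: 0 (length 1)
  H: 10 (length 2)
  I: 110 (length 3)
  E: 111 (length 3)
Average code length: 114/60 = 1.9000 bits/symbol


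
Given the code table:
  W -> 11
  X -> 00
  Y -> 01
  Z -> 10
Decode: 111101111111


Decoding:
11 -> W
11 -> W
01 -> Y
11 -> W
11 -> W
11 -> W


Result: WWYWWW


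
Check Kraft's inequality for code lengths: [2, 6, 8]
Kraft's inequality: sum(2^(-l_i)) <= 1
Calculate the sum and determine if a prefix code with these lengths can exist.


Sum = 2^(-2) + 2^(-6) + 2^(-8)
    = 0.25 + 0.015625 + 0.00390625
    = 69/256 = 0.26953125
Since 0.26953125 <= 1, Kraft's inequality IS satisfied.
A prefix code with these lengths CAN exist.

Kraft sum = 0.26953125. Satisfied.


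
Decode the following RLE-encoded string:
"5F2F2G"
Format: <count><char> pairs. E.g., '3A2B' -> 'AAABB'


Expanding each <count><char> pair:
  5F -> 'FFFFF'
  2F -> 'FF'
  2G -> 'GG'

Decoded = FFFFFFFGG


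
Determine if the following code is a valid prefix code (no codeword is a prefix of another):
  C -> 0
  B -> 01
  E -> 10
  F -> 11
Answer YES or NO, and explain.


Checking each pair (does one codeword prefix another?):
  C='0' vs B='01': prefix -- VIOLATION

NO -- this is NOT a valid prefix code. C (0) is a prefix of B (01).


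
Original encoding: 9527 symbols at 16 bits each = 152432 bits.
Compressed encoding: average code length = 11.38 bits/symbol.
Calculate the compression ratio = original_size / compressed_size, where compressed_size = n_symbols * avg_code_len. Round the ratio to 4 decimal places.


original_size = n_symbols * orig_bits = 9527 * 16 = 152432 bits
compressed_size = n_symbols * avg_code_len = 9527 * 11.38 = 108417.26 bits
ratio = original_size / compressed_size = 152432 / 108417.26 = 1.406

Compression ratio = 1.406


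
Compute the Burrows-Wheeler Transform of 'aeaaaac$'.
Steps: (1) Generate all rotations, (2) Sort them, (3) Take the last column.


Rotations (sorted):
  0: $aeaaaac -> last char: c
  1: aaaac$ae -> last char: e
  2: aaac$aea -> last char: a
  3: aac$aeaa -> last char: a
  4: ac$aeaaa -> last char: a
  5: aeaaaac$ -> last char: $
  6: c$aeaaaa -> last char: a
  7: eaaaac$a -> last char: a


BWT = ceaaa$aa


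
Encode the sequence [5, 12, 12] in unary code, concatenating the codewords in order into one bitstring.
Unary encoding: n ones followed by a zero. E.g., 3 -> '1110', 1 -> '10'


Encode each number as n ones followed by a terminating 0:
  5 -> 111110 (6 bits)
  12 -> 1111111111110 (13 bits)
  12 -> 1111111111110 (13 bits)
Total length = 6 + 13 + 13 = 32 bits.

Unary([5, 12, 12]) = 11111011111111111101111111111110 (32 bits)


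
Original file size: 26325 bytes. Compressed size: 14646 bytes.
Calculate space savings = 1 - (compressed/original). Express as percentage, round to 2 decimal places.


ratio = compressed/original = 14646/26325 = 0.556353
savings = 1 - ratio = 1 - 0.556353 = 0.443647
as a percentage: 0.443647 * 100 = 44.36%

Space savings = 1 - 14646/26325 = 44.36%


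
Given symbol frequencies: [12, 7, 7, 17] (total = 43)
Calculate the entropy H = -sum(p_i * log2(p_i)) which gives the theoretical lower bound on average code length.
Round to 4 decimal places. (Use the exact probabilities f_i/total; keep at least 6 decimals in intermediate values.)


Per-symbol terms -p_i * log2(p_i) with p_i = f_i/43:
  p = 12/43 = 0.279070: log2(p) = -1.841302, -p*log2(p) = 0.513852
  p = 7/43 = 0.162791: log2(p) = -2.618910, -p*log2(p) = 0.426334
  p = 7/43 = 0.162791: log2(p) = -2.618910, -p*log2(p) = 0.426334
  p = 17/43 = 0.395349: log2(p) = -1.338802, -p*log2(p) = 0.529294
H = 0.513852 + 0.426334 + 0.426334 + 0.529294 = 1.895814

H = 1.8958 bits/symbol


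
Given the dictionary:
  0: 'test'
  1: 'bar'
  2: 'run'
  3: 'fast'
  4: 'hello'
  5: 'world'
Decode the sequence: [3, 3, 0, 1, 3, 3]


Look up each index in the dictionary:
  3 -> 'fast'
  3 -> 'fast'
  0 -> 'test'
  1 -> 'bar'
  3 -> 'fast'
  3 -> 'fast'

Decoded: "fast fast test bar fast fast"


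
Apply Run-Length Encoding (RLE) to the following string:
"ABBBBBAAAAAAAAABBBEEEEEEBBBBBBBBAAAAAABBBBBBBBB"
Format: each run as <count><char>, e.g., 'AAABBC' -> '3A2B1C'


Scanning runs left to right:
  i=0: run of 'A' x 1 -> '1A'
  i=1: run of 'B' x 5 -> '5B'
  i=6: run of 'A' x 9 -> '9A'
  i=15: run of 'B' x 3 -> '3B'
  i=18: run of 'E' x 6 -> '6E'
  i=24: run of 'B' x 8 -> '8B'
  i=32: run of 'A' x 6 -> '6A'
  i=38: run of 'B' x 9 -> '9B'

RLE = 1A5B9A3B6E8B6A9B


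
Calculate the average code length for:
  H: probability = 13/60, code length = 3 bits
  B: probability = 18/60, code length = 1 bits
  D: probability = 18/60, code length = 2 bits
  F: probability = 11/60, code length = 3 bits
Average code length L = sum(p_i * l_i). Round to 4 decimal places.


Weighted contributions p_i * l_i:
  H: (13/60) * 3 = 39/60
  B: (18/60) * 1 = 18/60
  D: (18/60) * 2 = 36/60
  F: (11/60) * 3 = 33/60
Sum = (39 + 18 + 36 + 33)/60 = 126/60

L = 126/60 = 2.1000 bits/symbol


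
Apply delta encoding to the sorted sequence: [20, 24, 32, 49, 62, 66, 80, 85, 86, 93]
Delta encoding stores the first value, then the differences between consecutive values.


First value: 20
Deltas:
  24 - 20 = 4
  32 - 24 = 8
  49 - 32 = 17
  62 - 49 = 13
  66 - 62 = 4
  80 - 66 = 14
  85 - 80 = 5
  86 - 85 = 1
  93 - 86 = 7


Delta encoded: [20, 4, 8, 17, 13, 4, 14, 5, 1, 7]


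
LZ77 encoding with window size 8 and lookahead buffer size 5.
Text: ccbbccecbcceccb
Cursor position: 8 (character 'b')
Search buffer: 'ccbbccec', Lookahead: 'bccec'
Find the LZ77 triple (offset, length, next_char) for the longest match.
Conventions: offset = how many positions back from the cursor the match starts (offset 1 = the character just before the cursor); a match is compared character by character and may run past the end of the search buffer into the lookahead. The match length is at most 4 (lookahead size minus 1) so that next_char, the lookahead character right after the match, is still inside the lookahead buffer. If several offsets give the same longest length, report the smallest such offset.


Try each offset into the search buffer:
  offset=1 (pos 7, char 'c'): match length 0
  offset=2 (pos 6, char 'e'): match length 0
  offset=3 (pos 5, char 'c'): match length 0
  offset=4 (pos 4, char 'c'): match length 0
  offset=5 (pos 3, char 'b'): match length 4
  offset=6 (pos 2, char 'b'): match length 1
  offset=7 (pos 1, char 'c'): match length 0
  offset=8 (pos 0, char 'c'): match length 0
Longest match has length 4 at offset 5.
next_char = character at position 8 + 4 = 12 -> 'c'

Best match: offset=5, length=4 (matching 'bcce' starting at position 3)
LZ77 triple: (5, 4, 'c')


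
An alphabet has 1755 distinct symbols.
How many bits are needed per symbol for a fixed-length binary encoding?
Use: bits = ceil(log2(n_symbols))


log2(1755) = 10.7773
Bracket: 2^10 = 1024 < 1755 <= 2^11 = 2048
So ceil(log2(1755)) = 11

bits = ceil(log2(1755)) = ceil(10.7773) = 11 bits


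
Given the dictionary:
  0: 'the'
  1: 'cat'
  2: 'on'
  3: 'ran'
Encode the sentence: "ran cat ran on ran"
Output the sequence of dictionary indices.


Look up each word in the dictionary:
  'ran' -> 3
  'cat' -> 1
  'ran' -> 3
  'on' -> 2
  'ran' -> 3

Encoded: [3, 1, 3, 2, 3]


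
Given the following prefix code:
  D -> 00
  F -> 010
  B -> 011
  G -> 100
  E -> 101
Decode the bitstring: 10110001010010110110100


Decoding step by step:
Bits 101 -> E
Bits 100 -> G
Bits 010 -> F
Bits 100 -> G
Bits 101 -> E
Bits 101 -> E
Bits 101 -> E
Bits 00 -> D


Decoded message: EGFGEEED


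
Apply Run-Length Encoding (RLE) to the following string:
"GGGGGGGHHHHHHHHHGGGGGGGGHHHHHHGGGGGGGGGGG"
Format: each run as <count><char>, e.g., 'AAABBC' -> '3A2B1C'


Scanning runs left to right:
  i=0: run of 'G' x 7 -> '7G'
  i=7: run of 'H' x 9 -> '9H'
  i=16: run of 'G' x 8 -> '8G'
  i=24: run of 'H' x 6 -> '6H'
  i=30: run of 'G' x 11 -> '11G'

RLE = 7G9H8G6H11G


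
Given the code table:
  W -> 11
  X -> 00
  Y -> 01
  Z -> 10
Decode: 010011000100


Decoding:
01 -> Y
00 -> X
11 -> W
00 -> X
01 -> Y
00 -> X


Result: YXWXYX


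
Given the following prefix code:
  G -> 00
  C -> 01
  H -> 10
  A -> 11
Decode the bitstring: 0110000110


Decoding step by step:
Bits 01 -> C
Bits 10 -> H
Bits 00 -> G
Bits 01 -> C
Bits 10 -> H


Decoded message: CHGCH


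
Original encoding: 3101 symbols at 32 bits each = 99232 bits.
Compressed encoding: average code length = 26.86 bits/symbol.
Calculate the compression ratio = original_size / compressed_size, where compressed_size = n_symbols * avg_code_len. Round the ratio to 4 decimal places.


original_size = n_symbols * orig_bits = 3101 * 32 = 99232 bits
compressed_size = n_symbols * avg_code_len = 3101 * 26.86 = 83292.86 bits
ratio = original_size / compressed_size = 99232 / 83292.86 = 1.1914

Compression ratio = 1.1914


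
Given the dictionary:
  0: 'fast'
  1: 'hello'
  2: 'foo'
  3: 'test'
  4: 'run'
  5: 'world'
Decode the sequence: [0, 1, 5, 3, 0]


Look up each index in the dictionary:
  0 -> 'fast'
  1 -> 'hello'
  5 -> 'world'
  3 -> 'test'
  0 -> 'fast'

Decoded: "fast hello world test fast"


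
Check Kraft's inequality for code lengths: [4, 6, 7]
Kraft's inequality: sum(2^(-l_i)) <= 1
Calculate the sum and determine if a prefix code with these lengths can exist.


Sum = 2^(-4) + 2^(-6) + 2^(-7)
    = 0.0625 + 0.015625 + 0.0078125
    = 11/128 = 0.0859375
Since 0.0859375 <= 1, Kraft's inequality IS satisfied.
A prefix code with these lengths CAN exist.

Kraft sum = 0.0859375. Satisfied.


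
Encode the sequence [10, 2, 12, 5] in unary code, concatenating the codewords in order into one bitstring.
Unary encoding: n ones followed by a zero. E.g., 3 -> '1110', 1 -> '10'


Encode each number as n ones followed by a terminating 0:
  10 -> 11111111110 (11 bits)
  2 -> 110 (3 bits)
  12 -> 1111111111110 (13 bits)
  5 -> 111110 (6 bits)
Total length = 11 + 3 + 13 + 6 = 33 bits.

Unary([10, 2, 12, 5]) = 111111111101101111111111110111110 (33 bits)


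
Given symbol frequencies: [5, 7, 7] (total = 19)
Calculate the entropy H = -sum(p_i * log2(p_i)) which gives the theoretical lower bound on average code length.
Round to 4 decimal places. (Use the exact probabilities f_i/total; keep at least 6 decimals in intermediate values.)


Per-symbol terms -p_i * log2(p_i) with p_i = f_i/19:
  p = 5/19 = 0.263158: log2(p) = -1.925999, -p*log2(p) = 0.506842
  p = 7/19 = 0.368421: log2(p) = -1.440573, -p*log2(p) = 0.530737
  p = 7/19 = 0.368421: log2(p) = -1.440573, -p*log2(p) = 0.530737
H = 0.506842 + 0.530737 + 0.530737 = 1.568316

H = 1.5683 bits/symbol


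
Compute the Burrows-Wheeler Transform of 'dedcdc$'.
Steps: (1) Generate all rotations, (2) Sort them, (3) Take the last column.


Rotations (sorted):
  0: $dedcdc -> last char: c
  1: c$dedcd -> last char: d
  2: cdc$ded -> last char: d
  3: dc$dedc -> last char: c
  4: dcdc$de -> last char: e
  5: dedcdc$ -> last char: $
  6: edcdc$d -> last char: d


BWT = cddce$d


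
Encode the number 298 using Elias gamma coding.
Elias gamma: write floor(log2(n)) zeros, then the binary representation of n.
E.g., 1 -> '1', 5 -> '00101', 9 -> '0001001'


num_bits = floor(log2(298)) + 1 = 9
leading_zeros = num_bits - 1 = 8
binary(298) = 100101010

Elias gamma(298) = '00000000' + '100101010' = 00000000100101010 (17 bits)


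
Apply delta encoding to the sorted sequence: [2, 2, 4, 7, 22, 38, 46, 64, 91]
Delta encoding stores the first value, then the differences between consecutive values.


First value: 2
Deltas:
  2 - 2 = 0
  4 - 2 = 2
  7 - 4 = 3
  22 - 7 = 15
  38 - 22 = 16
  46 - 38 = 8
  64 - 46 = 18
  91 - 64 = 27


Delta encoded: [2, 0, 2, 3, 15, 16, 8, 18, 27]


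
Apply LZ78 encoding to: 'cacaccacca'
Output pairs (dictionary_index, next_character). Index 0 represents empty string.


LZ78 encoding steps:
Dictionary: {0: ''}
Step 1: w='' (idx 0), next='c' -> output (0, 'c'), add 'c' as idx 1
Step 2: w='' (idx 0), next='a' -> output (0, 'a'), add 'a' as idx 2
Step 3: w='c' (idx 1), next='a' -> output (1, 'a'), add 'ca' as idx 3
Step 4: w='c' (idx 1), next='c' -> output (1, 'c'), add 'cc' as idx 4
Step 5: w='a' (idx 2), next='c' -> output (2, 'c'), add 'ac' as idx 5
Step 6: w='ca' (idx 3), end of input -> output (3, '')


Encoded: [(0, 'c'), (0, 'a'), (1, 'a'), (1, 'c'), (2, 'c'), (3, '')]


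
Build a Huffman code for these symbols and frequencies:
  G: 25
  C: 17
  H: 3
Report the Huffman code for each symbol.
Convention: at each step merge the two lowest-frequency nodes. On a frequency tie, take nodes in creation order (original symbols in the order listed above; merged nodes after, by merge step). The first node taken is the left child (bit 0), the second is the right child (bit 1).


Huffman tree construction:
Step 1: Merge H(3) + C(17) = 20
Step 2: Merge (H+C)(20) + G(25) = 45
Read each symbol's code off the tree from the root (left child = 0, right child = 1).

Codes:
  G: 1 (length 1)
  C: 01 (length 2)
  H: 00 (length 2)
Average code length: 65/45 = 1.4444 bits/symbol


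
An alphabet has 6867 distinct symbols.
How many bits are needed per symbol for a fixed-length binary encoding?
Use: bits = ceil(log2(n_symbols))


log2(6867) = 12.7455
Bracket: 2^12 = 4096 < 6867 <= 2^13 = 8192
So ceil(log2(6867)) = 13

bits = ceil(log2(6867)) = ceil(12.7455) = 13 bits


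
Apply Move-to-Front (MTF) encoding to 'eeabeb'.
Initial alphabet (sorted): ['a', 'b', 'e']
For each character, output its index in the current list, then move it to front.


MTF encoding:
'e': index 2 in ['a', 'b', 'e'] -> ['e', 'a', 'b']
'e': index 0 in ['e', 'a', 'b'] -> ['e', 'a', 'b']
'a': index 1 in ['e', 'a', 'b'] -> ['a', 'e', 'b']
'b': index 2 in ['a', 'e', 'b'] -> ['b', 'a', 'e']
'e': index 2 in ['b', 'a', 'e'] -> ['e', 'b', 'a']
'b': index 1 in ['e', 'b', 'a'] -> ['b', 'e', 'a']


Output: [2, 0, 1, 2, 2, 1]


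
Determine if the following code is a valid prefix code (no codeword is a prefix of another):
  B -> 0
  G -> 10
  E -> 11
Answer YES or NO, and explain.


Checking each pair (does one codeword prefix another?):
  B='0' vs G='10': no prefix
  B='0' vs E='11': no prefix
  G='10' vs B='0': no prefix
  G='10' vs E='11': no prefix
  E='11' vs B='0': no prefix
  E='11' vs G='10': no prefix
No violation found over all pairs.

YES -- this is a valid prefix code. No codeword is a prefix of any other codeword.


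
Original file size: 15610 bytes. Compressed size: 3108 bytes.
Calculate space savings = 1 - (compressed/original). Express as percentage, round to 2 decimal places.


ratio = compressed/original = 3108/15610 = 0.199103
savings = 1 - ratio = 1 - 0.199103 = 0.800897
as a percentage: 0.800897 * 100 = 80.09%

Space savings = 1 - 3108/15610 = 80.09%


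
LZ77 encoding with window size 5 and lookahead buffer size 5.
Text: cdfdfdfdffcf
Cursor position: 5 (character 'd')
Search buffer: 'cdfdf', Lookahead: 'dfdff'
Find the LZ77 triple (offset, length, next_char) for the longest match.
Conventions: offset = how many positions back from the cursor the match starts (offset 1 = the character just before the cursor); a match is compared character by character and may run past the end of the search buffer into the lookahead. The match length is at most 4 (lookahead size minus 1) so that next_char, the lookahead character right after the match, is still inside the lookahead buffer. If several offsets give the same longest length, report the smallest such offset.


Try each offset into the search buffer:
  offset=1 (pos 4, char 'f'): match length 0
  offset=2 (pos 3, char 'd'): match length 4
  offset=3 (pos 2, char 'f'): match length 0
  offset=4 (pos 1, char 'd'): match length 4
  offset=5 (pos 0, char 'c'): match length 0
Longest match has length 4, found at offsets 2, 4; take the smallest, offset 2.
next_char = character at position 5 + 4 = 9 -> 'f'

Best match: offset=2, length=4 (matching 'dfdf' starting at position 3)
LZ77 triple: (2, 4, 'f')


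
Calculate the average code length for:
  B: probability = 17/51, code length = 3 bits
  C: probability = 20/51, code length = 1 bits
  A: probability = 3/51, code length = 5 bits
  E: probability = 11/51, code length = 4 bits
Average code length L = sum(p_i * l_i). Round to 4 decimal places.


Weighted contributions p_i * l_i:
  B: (17/51) * 3 = 51/51
  C: (20/51) * 1 = 20/51
  A: (3/51) * 5 = 15/51
  E: (11/51) * 4 = 44/51
Sum = (51 + 20 + 15 + 44)/51 = 130/51

L = 130/51 = 2.5490 bits/symbol


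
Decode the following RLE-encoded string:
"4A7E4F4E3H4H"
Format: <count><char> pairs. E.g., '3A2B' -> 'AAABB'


Expanding each <count><char> pair:
  4A -> 'AAAA'
  7E -> 'EEEEEEE'
  4F -> 'FFFF'
  4E -> 'EEEE'
  3H -> 'HHH'
  4H -> 'HHHH'

Decoded = AAAAEEEEEEEFFFFEEEEHHHHHHH


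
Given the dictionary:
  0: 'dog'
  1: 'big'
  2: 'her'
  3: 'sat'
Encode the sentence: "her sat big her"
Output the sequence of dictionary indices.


Look up each word in the dictionary:
  'her' -> 2
  'sat' -> 3
  'big' -> 1
  'her' -> 2

Encoded: [2, 3, 1, 2]


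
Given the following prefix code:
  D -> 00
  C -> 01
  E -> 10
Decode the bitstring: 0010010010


Decoding step by step:
Bits 00 -> D
Bits 10 -> E
Bits 01 -> C
Bits 00 -> D
Bits 10 -> E


Decoded message: DECDE


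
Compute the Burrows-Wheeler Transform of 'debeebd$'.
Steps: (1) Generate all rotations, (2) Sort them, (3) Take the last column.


Rotations (sorted):
  0: $debeebd -> last char: d
  1: bd$debee -> last char: e
  2: beebd$de -> last char: e
  3: d$debeeb -> last char: b
  4: debeebd$ -> last char: $
  5: ebd$debe -> last char: e
  6: ebeebd$d -> last char: d
  7: eebd$deb -> last char: b


BWT = deeb$edb
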